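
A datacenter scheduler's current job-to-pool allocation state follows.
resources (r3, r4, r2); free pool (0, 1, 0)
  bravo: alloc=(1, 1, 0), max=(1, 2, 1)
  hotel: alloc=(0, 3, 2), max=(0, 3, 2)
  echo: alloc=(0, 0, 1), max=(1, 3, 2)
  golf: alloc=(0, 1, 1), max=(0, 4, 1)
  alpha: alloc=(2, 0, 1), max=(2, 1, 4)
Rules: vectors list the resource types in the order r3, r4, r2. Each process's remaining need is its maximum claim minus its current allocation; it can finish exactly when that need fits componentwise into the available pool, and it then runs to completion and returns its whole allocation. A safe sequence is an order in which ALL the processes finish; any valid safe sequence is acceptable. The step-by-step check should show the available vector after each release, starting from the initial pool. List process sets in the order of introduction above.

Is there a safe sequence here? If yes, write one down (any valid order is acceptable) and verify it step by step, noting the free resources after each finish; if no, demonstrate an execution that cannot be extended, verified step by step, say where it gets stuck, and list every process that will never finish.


SAFE. One safe sequence: hotel, bravo, echo, alpha, golf.
Key observation: echo marks the first exact bind of the order: its need (1, 3, 1) fits the free (1, 5, 2) with zero slack on a requested resource.
Walking it through:
  pool = (0, 1, 0)
  hotel needs (0, 0, 0) <= (0, 1, 0) -> finishes; pool += (0, 3, 2) = (0, 4, 2)
  bravo needs (0, 1, 1) <= (0, 4, 2) -> finishes; pool += (1, 1, 0) = (1, 5, 2)
  echo needs (1, 3, 1) <= (1, 5, 2) -> finishes; pool += (0, 0, 1) = (1, 5, 3)
  alpha needs (0, 1, 3) <= (1, 5, 3) -> finishes; pool += (2, 0, 1) = (3, 5, 4)
  golf needs (0, 3, 0) <= (3, 5, 4) -> finishes; pool += (0, 1, 1) = (3, 6, 5)


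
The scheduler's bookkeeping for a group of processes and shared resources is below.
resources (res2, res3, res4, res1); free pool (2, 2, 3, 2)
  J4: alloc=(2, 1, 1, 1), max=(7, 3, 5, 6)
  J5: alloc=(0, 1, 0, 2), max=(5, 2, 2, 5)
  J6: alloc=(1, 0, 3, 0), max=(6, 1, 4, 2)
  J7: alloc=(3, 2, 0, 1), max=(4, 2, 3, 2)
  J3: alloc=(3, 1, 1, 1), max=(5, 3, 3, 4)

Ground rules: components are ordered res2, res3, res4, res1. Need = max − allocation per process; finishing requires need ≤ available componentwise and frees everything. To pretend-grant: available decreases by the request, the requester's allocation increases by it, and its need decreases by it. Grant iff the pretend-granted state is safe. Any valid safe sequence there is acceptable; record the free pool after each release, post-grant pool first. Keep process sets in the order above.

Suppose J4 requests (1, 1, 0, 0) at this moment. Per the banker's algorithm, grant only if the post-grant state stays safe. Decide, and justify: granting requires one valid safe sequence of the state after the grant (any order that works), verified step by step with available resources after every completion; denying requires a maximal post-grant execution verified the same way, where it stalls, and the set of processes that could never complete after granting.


GRANT: granting preserves safety; a valid post-grant sequence is J7, J3, J5, J6, J4.
Key observation: the transfer keeps a workable pool ((1, 1, 3, 2)); J7 starts the safe sequence.
Verifying the post-grant state step by step:
  pool = (1, 1, 3, 2)
  J7: need (1, 0, 3, 1) fits (1, 1, 3, 2); releases (3, 2, 0, 1), pool now (4, 3, 3, 3)
  J3: need (2, 2, 2, 3) fits (4, 3, 3, 3); releases (3, 1, 1, 1), pool now (7, 4, 4, 4)
  J5: need (5, 1, 2, 3) fits (7, 4, 4, 4); releases (0, 1, 0, 2), pool now (7, 5, 4, 6)
  J6: need (5, 1, 1, 2) fits (7, 5, 4, 6); releases (1, 0, 3, 0), pool now (8, 5, 7, 6)
  J4: need (4, 1, 4, 5) fits (8, 5, 7, 6); releases (3, 2, 1, 1), pool now (11, 7, 8, 7)


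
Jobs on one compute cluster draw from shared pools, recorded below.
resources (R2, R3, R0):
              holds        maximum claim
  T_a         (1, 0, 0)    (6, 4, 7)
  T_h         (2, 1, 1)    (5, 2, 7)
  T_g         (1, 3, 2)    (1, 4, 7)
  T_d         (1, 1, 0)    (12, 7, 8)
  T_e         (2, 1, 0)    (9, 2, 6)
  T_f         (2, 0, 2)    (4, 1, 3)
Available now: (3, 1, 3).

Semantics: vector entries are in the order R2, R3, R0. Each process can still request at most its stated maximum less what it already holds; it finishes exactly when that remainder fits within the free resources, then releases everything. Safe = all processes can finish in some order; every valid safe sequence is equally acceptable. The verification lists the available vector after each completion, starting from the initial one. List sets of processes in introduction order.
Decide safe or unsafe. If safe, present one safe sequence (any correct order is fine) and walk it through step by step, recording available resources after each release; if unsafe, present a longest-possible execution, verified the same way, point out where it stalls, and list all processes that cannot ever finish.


The state is SAFE; one workable sequence: T_f, T_g, T_h, T_e, T_a, T_d.
Key observation: at T_f the run first touches a limit — (2, 1, 1) against (3, 1, 3), exact on a resource it actually requests.
Verifying each step:
  pool = (3, 1, 3)
  T_f: need (2, 1, 1) fits (3, 1, 3); releases (2, 0, 2), pool now (5, 1, 5)
  T_g: need (0, 1, 5) fits (5, 1, 5); releases (1, 3, 2), pool now (6, 4, 7)
  T_h: need (3, 1, 6) fits (6, 4, 7); releases (2, 1, 1), pool now (8, 5, 8)
  T_e: need (7, 1, 6) fits (8, 5, 8); releases (2, 1, 0), pool now (10, 6, 8)
  T_a: need (5, 4, 7) fits (10, 6, 8); releases (1, 0, 0), pool now (11, 6, 8)
  T_d: need (11, 6, 8) fits (11, 6, 8); releases (1, 1, 0), pool now (12, 7, 8)


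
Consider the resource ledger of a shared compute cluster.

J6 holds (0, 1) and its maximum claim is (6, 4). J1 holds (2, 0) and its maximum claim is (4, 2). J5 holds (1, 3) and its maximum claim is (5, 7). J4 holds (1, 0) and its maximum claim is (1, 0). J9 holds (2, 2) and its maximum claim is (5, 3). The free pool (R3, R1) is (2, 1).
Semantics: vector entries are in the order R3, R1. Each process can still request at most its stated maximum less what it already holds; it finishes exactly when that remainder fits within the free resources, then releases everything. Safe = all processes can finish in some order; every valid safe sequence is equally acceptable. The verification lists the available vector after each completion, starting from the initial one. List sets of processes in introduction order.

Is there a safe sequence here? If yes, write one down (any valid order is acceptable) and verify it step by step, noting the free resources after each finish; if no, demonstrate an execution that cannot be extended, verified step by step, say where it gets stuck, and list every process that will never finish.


SAFE — a valid safe sequence is J4, J9, J1, J6, J5.
Key observation: the first exact fit in this order is J9 — it needs (3, 1) with (3, 1) free, meeting a requested resource to the last unit.
Check, step by step:
  pool = (2, 1)
  J4 needs (0, 0) <= (2, 1) -> finishes; pool += (1, 0) = (3, 1)
  J9 needs (3, 1) <= (3, 1) -> finishes; pool += (2, 2) = (5, 3)
  J1 needs (2, 2) <= (5, 3) -> finishes; pool += (2, 0) = (7, 3)
  J6 needs (6, 3) <= (7, 3) -> finishes; pool += (0, 1) = (7, 4)
  J5 needs (4, 4) <= (7, 4) -> finishes; pool += (1, 3) = (8, 7)


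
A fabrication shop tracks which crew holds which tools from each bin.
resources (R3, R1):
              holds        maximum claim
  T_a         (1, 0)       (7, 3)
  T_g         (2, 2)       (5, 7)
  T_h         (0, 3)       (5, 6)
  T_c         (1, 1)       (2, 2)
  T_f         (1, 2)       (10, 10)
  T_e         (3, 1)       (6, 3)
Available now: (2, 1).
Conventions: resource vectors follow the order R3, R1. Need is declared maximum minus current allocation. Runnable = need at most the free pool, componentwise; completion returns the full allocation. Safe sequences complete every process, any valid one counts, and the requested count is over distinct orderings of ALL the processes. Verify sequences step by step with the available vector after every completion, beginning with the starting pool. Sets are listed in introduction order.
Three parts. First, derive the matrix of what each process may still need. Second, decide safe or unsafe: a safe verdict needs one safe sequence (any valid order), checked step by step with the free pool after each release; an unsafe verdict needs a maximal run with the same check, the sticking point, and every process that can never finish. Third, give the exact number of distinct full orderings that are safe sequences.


(1) Need matrix, components ordered R3, R1:
  T_a: (6, 3)
  T_g: (3, 5)
  T_h: (5, 3)
  T_c: (1, 1)
  T_f: (9, 8)
  T_e: (3, 2)
(2) SAFE — a valid safe sequence is T_c, T_e, T_a, T_h, T_g, T_f.
Key observation: reading the order forward, T_c is the first process whose need (1, 1) meets the free pool (2, 1) exactly on a resource it requests.
Step-by-step check:
  pool = (2, 1)
  T_c: need (1, 1) fits (2, 1); releases (1, 1), pool now (3, 2)
  T_e: need (3, 2) fits (3, 2); releases (3, 1), pool now (6, 3)
  T_a: need (6, 3) fits (6, 3); releases (1, 0), pool now (7, 3)
  T_h: need (5, 3) fits (7, 3); releases (0, 3), pool now (7, 6)
  T_g: need (3, 5) fits (7, 6); releases (2, 2), pool now (9, 8)
  T_f: need (9, 8) fits (9, 8); releases (1, 2), pool now (10, 10)
(3) Precisely 3 of the possible complete orderings are safe sequences.


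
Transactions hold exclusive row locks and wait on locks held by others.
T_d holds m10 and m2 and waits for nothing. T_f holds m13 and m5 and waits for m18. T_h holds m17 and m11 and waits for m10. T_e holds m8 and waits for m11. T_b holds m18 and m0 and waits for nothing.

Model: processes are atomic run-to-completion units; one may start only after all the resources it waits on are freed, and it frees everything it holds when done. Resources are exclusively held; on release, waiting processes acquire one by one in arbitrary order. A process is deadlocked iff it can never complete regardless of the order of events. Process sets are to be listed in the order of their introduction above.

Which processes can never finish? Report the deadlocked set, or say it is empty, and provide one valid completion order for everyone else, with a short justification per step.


Nothing here is deadlocked.
Key observation: the waits form no ring: some process can always run, and its releases unblock the others one by one.
One completion order for the rest: T_b, T_f, T_d, T_h, T_e.
Walking it through:
  T_b: no waits; runs immediately, freeing m18 and m0
  T_f: everything it awaited (m18) is free; runs, freeing m13 and m5
  T_d: no waits; runs immediately, freeing m10 and m2
  T_h: everything it awaited (m10) is free; runs, freeing m17 and m11
  T_e: everything it awaited (m11) is free; runs, freeing m8


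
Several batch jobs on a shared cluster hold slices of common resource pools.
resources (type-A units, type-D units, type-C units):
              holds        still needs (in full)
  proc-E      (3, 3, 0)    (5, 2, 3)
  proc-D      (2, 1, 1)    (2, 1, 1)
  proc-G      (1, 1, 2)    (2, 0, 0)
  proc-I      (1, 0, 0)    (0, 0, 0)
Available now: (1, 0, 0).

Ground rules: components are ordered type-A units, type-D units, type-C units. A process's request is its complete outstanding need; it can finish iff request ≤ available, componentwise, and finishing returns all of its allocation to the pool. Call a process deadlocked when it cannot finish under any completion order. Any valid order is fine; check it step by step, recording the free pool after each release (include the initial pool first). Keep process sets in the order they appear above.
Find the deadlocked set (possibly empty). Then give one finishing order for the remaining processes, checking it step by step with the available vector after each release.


No process is deadlocked.
Key observation: proc-I leads a chain of completions in which each release enables another process.
The rest can finish in the order proc-I, proc-G, proc-D, proc-E. Verifying each step:
  pool = (1, 0, 0)
  proc-I needs (0, 0, 0) <= (1, 0, 0) -> finishes; pool += (1, 0, 0) = (2, 0, 0)
  proc-G needs (2, 0, 0) <= (2, 0, 0) -> finishes; pool += (1, 1, 2) = (3, 1, 2)
  proc-D needs (2, 1, 1) <= (3, 1, 2) -> finishes; pool += (2, 1, 1) = (5, 2, 3)
  proc-E needs (5, 2, 3) <= (5, 2, 3) -> finishes; pool += (3, 3, 0) = (8, 5, 3)


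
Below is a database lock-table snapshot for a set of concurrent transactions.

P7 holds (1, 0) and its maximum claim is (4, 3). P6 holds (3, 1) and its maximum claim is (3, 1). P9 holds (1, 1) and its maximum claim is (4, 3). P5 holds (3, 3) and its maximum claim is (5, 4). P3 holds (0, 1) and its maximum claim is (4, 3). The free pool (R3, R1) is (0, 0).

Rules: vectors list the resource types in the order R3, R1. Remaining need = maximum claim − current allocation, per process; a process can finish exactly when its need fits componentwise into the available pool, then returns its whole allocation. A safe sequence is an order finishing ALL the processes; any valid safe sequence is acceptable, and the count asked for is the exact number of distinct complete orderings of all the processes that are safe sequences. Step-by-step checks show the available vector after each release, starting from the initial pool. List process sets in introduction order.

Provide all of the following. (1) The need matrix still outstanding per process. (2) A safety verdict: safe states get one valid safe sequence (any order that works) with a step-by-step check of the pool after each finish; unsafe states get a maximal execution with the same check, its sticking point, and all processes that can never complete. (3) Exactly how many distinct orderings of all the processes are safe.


(1) Remaining need (order R3, R1):
  P7: (3, 3)
  P6: (0, 0)
  P9: (3, 2)
  P5: (2, 1)
  P3: (4, 2)
(2) SAFE. One safe sequence: P6, P5, P3, P7, P9.
Key observation: at P5 the run first touches a limit — (2, 1) against (3, 1), exact on a resource it actually requests.
Verifying each step:
  pool = (0, 0)
  P6: need (0, 0) fits (0, 0); releases (3, 1), pool now (3, 1)
  P5: need (2, 1) fits (3, 1); releases (3, 3), pool now (6, 4)
  P3: need (4, 2) fits (6, 4); releases (0, 1), pool now (6, 5)
  P7: need (3, 3) fits (6, 5); releases (1, 0), pool now (7, 5)
  P9: need (3, 2) fits (7, 5); releases (1, 1), pool now (8, 6)
(3) Precisely 6 of the possible complete orderings are safe sequences.


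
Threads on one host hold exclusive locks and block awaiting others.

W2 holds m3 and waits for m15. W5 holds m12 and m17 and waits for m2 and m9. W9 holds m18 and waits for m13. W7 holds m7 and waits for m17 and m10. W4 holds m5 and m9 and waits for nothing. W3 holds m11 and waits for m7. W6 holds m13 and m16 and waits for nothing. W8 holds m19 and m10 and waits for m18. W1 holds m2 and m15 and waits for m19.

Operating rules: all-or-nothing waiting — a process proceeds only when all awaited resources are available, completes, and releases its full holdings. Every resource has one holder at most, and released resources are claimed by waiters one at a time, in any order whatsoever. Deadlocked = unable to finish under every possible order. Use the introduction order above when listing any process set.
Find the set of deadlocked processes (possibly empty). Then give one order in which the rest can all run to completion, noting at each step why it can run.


No process is deadlocked.
Key observation: all waits point, directly or indirectly, at processes that can finish, so nothing is permanently blocked.
A valid finishing order for the others: W4, W6, W9, W8, W1, W2, W5, W7, W3.
Check, step by step:
  W4: no waits; runs immediately, freeing m5 and m9
  W6: no waits; runs immediately, freeing m13 and m16
  W9: everything it awaited (m13) is free; runs, freeing m18
  W8: everything it awaited (m18) is free; runs, freeing m19 and m10
  W1: everything it awaited (m19) is free; runs, freeing m2 and m15
  W2: everything it awaited (m15) is free; runs, freeing m3
  W5: everything it awaited (m2 and m9) is free; runs, freeing m12 and m17
  W7: everything it awaited (m17 and m10) is free; runs, freeing m7
  W3: everything it awaited (m7) is free; runs, freeing m11


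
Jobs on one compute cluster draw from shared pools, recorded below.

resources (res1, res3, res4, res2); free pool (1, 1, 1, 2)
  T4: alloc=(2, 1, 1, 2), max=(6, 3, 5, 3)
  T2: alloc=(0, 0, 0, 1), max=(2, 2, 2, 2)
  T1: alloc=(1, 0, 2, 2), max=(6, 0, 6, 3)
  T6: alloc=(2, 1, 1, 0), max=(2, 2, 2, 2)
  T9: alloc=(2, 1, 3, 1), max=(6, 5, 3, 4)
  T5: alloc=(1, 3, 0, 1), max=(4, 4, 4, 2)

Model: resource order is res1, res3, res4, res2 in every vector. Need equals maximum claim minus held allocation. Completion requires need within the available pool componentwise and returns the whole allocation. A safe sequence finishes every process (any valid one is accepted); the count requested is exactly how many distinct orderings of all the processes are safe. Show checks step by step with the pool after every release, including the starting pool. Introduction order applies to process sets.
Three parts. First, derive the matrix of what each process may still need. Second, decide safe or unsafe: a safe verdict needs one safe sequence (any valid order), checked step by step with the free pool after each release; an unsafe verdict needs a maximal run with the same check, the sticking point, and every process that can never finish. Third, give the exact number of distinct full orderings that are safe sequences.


(1) Remaining need (order res1, res3, res4, res2):
  T4: (4, 2, 4, 1)
  T2: (2, 2, 2, 1)
  T1: (5, 0, 4, 1)
  T6: (0, 1, 1, 2)
  T9: (4, 4, 0, 3)
  T5: (3, 1, 4, 1)
(2) The state is UNSAFE.
Key observation: after T6, T2 the pool peaks at (3, 2, 2, 3), and each blocked process is short somewhere: T4 on res1, res4; T1 on res1, res4; T9 on res1, res3; T5 on res4.
Going as far as possible: T6, T2; after that, nothing fits. Step-by-step check:
  pool = (1, 1, 1, 2)
  T6 needs (0, 1, 1, 2) <= (1, 1, 1, 2) -> finishes; pool += (2, 1, 1, 0) = (3, 2, 2, 2)
  T2 needs (2, 2, 2, 1) <= (3, 2, 2, 2) -> finishes; pool += (0, 0, 0, 1) = (3, 2, 2, 3)
  blocked: T4 wants (4, 2, 4, 1), pool (3, 2, 2, 3) — not enough res1 and res4
  blocked: T1 wants (5, 0, 4, 1), pool (3, 2, 2, 3) — not enough res1 and res4
  blocked: T9 wants (4, 4, 0, 3), pool (3, 2, 2, 3) — not enough res1 and res3
  blocked: T5 wants (3, 1, 4, 1), pool (3, 2, 2, 3) — not enough res4
Permanently blocked: T4, T1, T9 and T5.
(3) Precisely 0 of the possible complete orderings are safe sequences.


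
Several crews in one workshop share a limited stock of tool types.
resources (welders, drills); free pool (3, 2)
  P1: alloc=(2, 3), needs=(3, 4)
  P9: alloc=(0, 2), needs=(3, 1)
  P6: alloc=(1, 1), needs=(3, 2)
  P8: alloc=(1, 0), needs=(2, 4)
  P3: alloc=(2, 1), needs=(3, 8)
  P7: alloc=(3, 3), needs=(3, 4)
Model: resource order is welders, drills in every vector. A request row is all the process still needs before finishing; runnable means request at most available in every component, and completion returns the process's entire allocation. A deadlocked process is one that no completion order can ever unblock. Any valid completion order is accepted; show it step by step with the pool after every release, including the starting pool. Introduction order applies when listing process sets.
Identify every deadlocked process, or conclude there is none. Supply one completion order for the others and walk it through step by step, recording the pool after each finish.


Nothing here is deadlocked.
Key observation: there is always a runnable process — P9 first — so the state unwinds completely.
One completion order for the rest: P9, P6, P8, P1, P3, P7. Walking it through:
  pool = (3, 2)
  P9 needs (3, 1) <= (3, 2) -> finishes; pool += (0, 2) = (3, 4)
  P6 needs (3, 2) <= (3, 4) -> finishes; pool += (1, 1) = (4, 5)
  P8 needs (2, 4) <= (4, 5) -> finishes; pool += (1, 0) = (5, 5)
  P1 needs (3, 4) <= (5, 5) -> finishes; pool += (2, 3) = (7, 8)
  P3 needs (3, 8) <= (7, 8) -> finishes; pool += (2, 1) = (9, 9)
  P7 needs (3, 4) <= (9, 9) -> finishes; pool += (3, 3) = (12, 12)


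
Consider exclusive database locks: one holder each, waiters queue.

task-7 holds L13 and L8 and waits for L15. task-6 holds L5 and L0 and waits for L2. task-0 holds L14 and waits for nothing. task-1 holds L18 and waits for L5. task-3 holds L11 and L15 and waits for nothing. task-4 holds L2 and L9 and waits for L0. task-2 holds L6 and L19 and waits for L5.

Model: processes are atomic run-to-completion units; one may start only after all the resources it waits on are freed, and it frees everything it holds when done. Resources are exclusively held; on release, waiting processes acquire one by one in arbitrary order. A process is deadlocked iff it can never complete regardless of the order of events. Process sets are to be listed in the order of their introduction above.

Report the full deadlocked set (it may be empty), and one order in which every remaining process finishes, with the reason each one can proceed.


Deadlocked set: task-6, task-1, task-4 and task-2.
Key observation: the wait chain closes on itself along task-6 -> task-4 -> task-6; task-1 and task-2 wait into the deadlock from upstream.
One completion order for the rest: task-3, task-7, task-0.
Walking it through:
  run task-3 (it waits on nothing); releases L11 and L15
  task-7 waits on L15 — all released -> runs and releases L13 and L8
  run task-0 (it waits on nothing); releases L14


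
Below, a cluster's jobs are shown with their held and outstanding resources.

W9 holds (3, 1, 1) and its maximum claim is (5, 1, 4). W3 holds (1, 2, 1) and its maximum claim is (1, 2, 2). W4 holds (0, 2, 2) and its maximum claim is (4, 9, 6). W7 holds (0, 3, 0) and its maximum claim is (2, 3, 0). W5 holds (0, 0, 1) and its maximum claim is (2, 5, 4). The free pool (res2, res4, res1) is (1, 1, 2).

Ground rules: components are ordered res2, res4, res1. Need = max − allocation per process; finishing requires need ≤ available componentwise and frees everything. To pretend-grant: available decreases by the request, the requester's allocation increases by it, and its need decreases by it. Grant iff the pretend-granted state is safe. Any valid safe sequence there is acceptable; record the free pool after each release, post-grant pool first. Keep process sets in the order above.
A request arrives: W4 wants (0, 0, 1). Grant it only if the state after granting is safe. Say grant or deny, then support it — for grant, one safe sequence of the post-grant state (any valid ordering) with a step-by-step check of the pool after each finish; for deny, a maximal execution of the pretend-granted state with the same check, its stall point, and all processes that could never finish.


DENY — the pretend-granted state is unsafe.
Key observation: even finishing W3, W7 leaves just (2, 6, 2) free — too little res1 for any of the remaining processes.
Pretend the grant happened; the run W3, W7 goes as far as possible. Verifying each step:
  pool = (1, 1, 1)
  W3: need (0, 0, 1) fits (1, 1, 1); releases (1, 2, 1), pool now (2, 3, 2)
  W7: need (2, 0, 0) fits (2, 3, 2); releases (0, 3, 0), pool now (2, 6, 2)
  W9 still needs (2, 0, 3) but only (2, 6, 2) is free — short on res1
  W4 still needs (4, 7, 3) but only (2, 6, 2) is free — short on res2, res4 and res1
  W5 still needs (2, 5, 3) but only (2, 6, 2) is free — short on res1
Post-grant, the permanently blocked set is W9, W4 and W5.


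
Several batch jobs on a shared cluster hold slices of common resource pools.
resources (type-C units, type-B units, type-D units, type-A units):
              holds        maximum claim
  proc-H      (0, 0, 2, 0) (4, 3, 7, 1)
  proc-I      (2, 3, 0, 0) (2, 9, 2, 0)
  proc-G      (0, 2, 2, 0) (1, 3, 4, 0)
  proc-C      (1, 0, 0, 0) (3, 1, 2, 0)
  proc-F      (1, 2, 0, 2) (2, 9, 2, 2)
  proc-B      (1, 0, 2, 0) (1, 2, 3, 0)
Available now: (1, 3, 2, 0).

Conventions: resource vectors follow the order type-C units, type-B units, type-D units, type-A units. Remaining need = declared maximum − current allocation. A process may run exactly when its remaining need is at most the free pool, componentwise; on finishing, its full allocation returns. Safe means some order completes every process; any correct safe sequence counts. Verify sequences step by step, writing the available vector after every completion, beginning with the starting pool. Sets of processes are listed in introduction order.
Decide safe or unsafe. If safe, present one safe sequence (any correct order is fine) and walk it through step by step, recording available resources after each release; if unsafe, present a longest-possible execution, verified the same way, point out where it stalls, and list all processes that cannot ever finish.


UNSAFE.
Key observation: after proc-G, proc-B, proc-C the pool peaks at (3, 5, 6, 0), and each blocked process is short somewhere: proc-H on type-C units, type-A units; proc-I on type-B units; proc-F on type-B units.
A maximal execution: proc-G, proc-B, proc-C — then nothing else fits. Walking it through:
  pool = (1, 3, 2, 0)
  run proc-G (needs (1, 1, 2, 0), free (1, 3, 2, 0)); after release of (0, 2, 2, 0) the pool is (1, 5, 4, 0)
  run proc-B (needs (0, 2, 1, 0), free (1, 5, 4, 0)); after release of (1, 0, 2, 0) the pool is (2, 5, 6, 0)
  run proc-C (needs (2, 1, 2, 0), free (2, 5, 6, 0)); after release of (1, 0, 0, 0) the pool is (3, 5, 6, 0)
  blocked: proc-H wants (4, 3, 5, 1), pool (3, 5, 6, 0) — not enough type-C units and type-A units
  blocked: proc-I wants (0, 6, 2, 0), pool (3, 5, 6, 0) — not enough type-B units
  blocked: proc-F wants (1, 7, 2, 0), pool (3, 5, 6, 0) — not enough type-B units
Permanently blocked: proc-H, proc-I and proc-F.


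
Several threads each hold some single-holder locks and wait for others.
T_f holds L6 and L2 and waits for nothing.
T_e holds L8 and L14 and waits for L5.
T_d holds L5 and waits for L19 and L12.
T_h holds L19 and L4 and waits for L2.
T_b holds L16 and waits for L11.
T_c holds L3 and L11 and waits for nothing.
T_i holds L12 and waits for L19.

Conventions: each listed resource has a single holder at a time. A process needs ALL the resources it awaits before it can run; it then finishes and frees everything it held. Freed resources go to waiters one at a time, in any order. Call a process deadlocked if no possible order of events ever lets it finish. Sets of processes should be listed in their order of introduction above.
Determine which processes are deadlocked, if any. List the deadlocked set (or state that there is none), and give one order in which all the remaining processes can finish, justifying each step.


No process is deadlocked.
Key observation: the wait relation is loop-free; peeling off processes with no waits unwinds the whole state.
The rest can finish in the order T_f, T_h, T_i, T_d, T_e, T_c, T_b.
Walking it through:
  T_f: no waits; runs immediately, freeing L6 and L2
  T_h waits on L2 — all released -> runs and releases L19 and L4
  T_i waits on L19 — all released -> runs and releases L12
  T_d waits on L19 and L12 — all released -> runs and releases L5
  T_e waits on L5 — all released -> runs and releases L8 and L14
  T_c: no waits; runs immediately, freeing L3 and L11
  T_b waits on L11 — all released -> runs and releases L16


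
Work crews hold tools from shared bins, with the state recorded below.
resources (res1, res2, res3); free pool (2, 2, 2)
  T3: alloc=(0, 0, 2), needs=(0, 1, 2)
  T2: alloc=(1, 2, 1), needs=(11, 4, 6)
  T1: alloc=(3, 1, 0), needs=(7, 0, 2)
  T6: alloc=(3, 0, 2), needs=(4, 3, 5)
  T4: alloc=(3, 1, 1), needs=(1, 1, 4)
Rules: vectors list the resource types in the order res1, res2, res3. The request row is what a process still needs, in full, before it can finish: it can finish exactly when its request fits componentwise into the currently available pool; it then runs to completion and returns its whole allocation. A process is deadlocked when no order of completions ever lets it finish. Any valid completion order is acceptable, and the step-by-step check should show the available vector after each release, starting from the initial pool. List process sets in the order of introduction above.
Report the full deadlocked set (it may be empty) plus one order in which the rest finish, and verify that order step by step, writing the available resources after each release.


The deadlocked set is empty.
Key observation: T3 leads a chain of completions in which each release enables another process.
The rest can finish in the order T3, T4, T6, T1, T2. Walking it through:
  pool = (2, 2, 2)
  T3 needs (0, 1, 2) <= (2, 2, 2) -> finishes; pool += (0, 0, 2) = (2, 2, 4)
  T4 needs (1, 1, 4) <= (2, 2, 4) -> finishes; pool += (3, 1, 1) = (5, 3, 5)
  T6 needs (4, 3, 5) <= (5, 3, 5) -> finishes; pool += (3, 0, 2) = (8, 3, 7)
  T1 needs (7, 0, 2) <= (8, 3, 7) -> finishes; pool += (3, 1, 0) = (11, 4, 7)
  T2 needs (11, 4, 6) <= (11, 4, 7) -> finishes; pool += (1, 2, 1) = (12, 6, 8)


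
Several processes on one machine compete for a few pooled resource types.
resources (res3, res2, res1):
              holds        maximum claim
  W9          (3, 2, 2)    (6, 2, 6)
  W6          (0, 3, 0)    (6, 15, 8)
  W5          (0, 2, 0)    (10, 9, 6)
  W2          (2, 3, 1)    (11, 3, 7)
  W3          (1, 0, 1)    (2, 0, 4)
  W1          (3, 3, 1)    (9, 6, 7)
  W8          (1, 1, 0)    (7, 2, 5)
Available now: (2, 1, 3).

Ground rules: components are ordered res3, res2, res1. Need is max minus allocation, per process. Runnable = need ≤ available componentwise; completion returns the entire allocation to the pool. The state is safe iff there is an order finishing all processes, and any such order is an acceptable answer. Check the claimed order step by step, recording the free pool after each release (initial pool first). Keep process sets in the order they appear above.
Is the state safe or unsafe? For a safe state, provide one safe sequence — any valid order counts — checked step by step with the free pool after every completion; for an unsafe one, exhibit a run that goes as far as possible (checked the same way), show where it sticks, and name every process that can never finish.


SAFE. One safe sequence: W3, W9, W8, W1, W5, W2, W6.
Key observation: reading the order forward, W3 is the first process whose need (1, 0, 3) meets the free pool (2, 1, 3) exactly on a resource it requests.
Walking it through:
  pool = (2, 1, 3)
  run W3 (needs (1, 0, 3), free (2, 1, 3)); after release of (1, 0, 1) the pool is (3, 1, 4)
  run W9 (needs (3, 0, 4), free (3, 1, 4)); after release of (3, 2, 2) the pool is (6, 3, 6)
  run W8 (needs (6, 1, 5), free (6, 3, 6)); after release of (1, 1, 0) the pool is (7, 4, 6)
  run W1 (needs (6, 3, 6), free (7, 4, 6)); after release of (3, 3, 1) the pool is (10, 7, 7)
  run W5 (needs (10, 7, 6), free (10, 7, 7)); after release of (0, 2, 0) the pool is (10, 9, 7)
  run W2 (needs (9, 0, 6), free (10, 9, 7)); after release of (2, 3, 1) the pool is (12, 12, 8)
  run W6 (needs (6, 12, 8), free (12, 12, 8)); after release of (0, 3, 0) the pool is (12, 15, 8)


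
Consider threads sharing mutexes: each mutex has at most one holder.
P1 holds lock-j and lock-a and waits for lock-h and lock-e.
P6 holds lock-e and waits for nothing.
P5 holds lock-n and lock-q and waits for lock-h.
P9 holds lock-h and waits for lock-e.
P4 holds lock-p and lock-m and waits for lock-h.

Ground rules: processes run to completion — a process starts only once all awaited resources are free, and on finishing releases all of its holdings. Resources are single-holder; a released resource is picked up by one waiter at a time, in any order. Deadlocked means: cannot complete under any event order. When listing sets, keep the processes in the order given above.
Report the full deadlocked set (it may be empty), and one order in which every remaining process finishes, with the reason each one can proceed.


No process is deadlocked.
Key observation: although several processes wait, no cycle exists — each chain bottoms out at a free runner.
One completion order for the rest: P6, P9, P4, P5, P1.
Verifying each step:
  P6 waits on nothing -> runs at once and releases lock-e
  run P9 (all its waits — lock-e — are resolved); releases lock-h
  run P4 (all its waits — lock-h — are resolved); releases lock-p and lock-m
  run P5 (all its waits — lock-h — are resolved); releases lock-n and lock-q
  run P1 (all its waits — lock-h and lock-e — are resolved); releases lock-j and lock-a


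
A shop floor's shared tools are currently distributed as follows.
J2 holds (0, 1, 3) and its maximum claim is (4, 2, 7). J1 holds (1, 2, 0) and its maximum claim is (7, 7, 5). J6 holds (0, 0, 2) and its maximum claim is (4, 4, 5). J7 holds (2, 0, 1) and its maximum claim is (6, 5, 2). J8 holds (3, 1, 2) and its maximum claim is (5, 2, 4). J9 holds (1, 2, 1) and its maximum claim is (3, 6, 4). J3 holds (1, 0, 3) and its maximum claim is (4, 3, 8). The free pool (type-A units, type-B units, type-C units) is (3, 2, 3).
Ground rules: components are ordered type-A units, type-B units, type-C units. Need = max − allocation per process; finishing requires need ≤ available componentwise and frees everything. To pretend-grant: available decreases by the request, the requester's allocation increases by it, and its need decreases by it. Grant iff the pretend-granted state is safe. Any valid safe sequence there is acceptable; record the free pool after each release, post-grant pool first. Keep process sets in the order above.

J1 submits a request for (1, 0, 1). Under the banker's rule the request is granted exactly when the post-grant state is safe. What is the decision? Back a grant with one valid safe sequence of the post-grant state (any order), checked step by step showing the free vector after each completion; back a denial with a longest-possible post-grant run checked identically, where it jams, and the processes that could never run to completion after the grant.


GRANT: granting preserves safety; a valid post-grant sequence is J8, J2, J6, J9, J3, J7, J1.
Key observation: (2, 2, 2) free after granting still covers J8 first, and each release covers the next.
Step-by-step check of the post-grant state:
  pool = (2, 2, 2)
  J8 needs (2, 1, 2) <= (2, 2, 2) -> finishes; pool += (3, 1, 2) = (5, 3, 4)
  J2 needs (4, 1, 4) <= (5, 3, 4) -> finishes; pool += (0, 1, 3) = (5, 4, 7)
  J6 needs (4, 4, 3) <= (5, 4, 7) -> finishes; pool += (0, 0, 2) = (5, 4, 9)
  J9 needs (2, 4, 3) <= (5, 4, 9) -> finishes; pool += (1, 2, 1) = (6, 6, 10)
  J3 needs (3, 3, 5) <= (6, 6, 10) -> finishes; pool += (1, 0, 3) = (7, 6, 13)
  J7 needs (4, 5, 1) <= (7, 6, 13) -> finishes; pool += (2, 0, 1) = (9, 6, 14)
  J1 needs (5, 5, 4) <= (9, 6, 14) -> finishes; pool += (2, 2, 1) = (11, 8, 15)


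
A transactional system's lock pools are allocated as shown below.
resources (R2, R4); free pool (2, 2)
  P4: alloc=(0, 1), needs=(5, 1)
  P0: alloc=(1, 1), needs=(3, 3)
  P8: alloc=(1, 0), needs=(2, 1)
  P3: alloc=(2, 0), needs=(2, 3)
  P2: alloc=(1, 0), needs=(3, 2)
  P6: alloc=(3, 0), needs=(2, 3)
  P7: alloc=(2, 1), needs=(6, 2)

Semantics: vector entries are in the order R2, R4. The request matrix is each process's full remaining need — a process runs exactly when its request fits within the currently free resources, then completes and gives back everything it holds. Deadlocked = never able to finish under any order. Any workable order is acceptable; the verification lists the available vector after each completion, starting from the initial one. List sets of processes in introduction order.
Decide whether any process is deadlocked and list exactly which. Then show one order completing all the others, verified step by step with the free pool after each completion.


Deadlocked: P4, P0, P3, P6 and P7.
Key observation: after P8, P2 the pool peaks at (4, 2), and each blocked process is short somewhere: P4 on R2; P0 on R4; P3 on R4; P6 on R4; P7 on R2.
A valid finishing order for the others: P8, P2. Walking it through:
  pool = (2, 2)
  P8: need (2, 1) fits (2, 2); releases (1, 0), pool now (3, 2)
  P2: need (3, 2) fits (3, 2); releases (1, 0), pool now (4, 2)
The blocked processes can never fit:
  P4 still needs (5, 1) but only (4, 2) is free — short on R2
  P0 still needs (3, 3) but only (4, 2) is free — short on R4
  P3 still needs (2, 3) but only (4, 2) is free — short on R4
  P6 still needs (2, 3) but only (4, 2) is free — short on R4
  P7 still needs (6, 2) but only (4, 2) is free — short on R2


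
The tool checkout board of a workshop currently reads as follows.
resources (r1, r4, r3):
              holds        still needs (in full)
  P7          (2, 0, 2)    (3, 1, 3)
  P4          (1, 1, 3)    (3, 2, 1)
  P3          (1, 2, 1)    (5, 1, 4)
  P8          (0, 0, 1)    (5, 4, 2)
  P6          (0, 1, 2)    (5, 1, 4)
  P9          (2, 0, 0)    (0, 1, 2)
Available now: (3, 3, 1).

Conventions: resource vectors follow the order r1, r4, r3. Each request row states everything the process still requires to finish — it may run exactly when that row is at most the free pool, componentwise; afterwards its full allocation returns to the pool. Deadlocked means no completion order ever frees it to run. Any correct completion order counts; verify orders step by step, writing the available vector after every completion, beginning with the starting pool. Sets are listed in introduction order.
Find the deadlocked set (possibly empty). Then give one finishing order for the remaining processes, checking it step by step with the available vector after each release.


The deadlocked set is empty.
Key observation: starting with P4, each completion frees enough for the next — no one is permanently blocked.
A valid finishing order for the others: P4, P7, P6, P8, P3, P9. Step-by-step check:
  pool = (3, 3, 1)
  P4: need (3, 2, 1) fits (3, 3, 1); releases (1, 1, 3), pool now (4, 4, 4)
  P7: need (3, 1, 3) fits (4, 4, 4); releases (2, 0, 2), pool now (6, 4, 6)
  P6: need (5, 1, 4) fits (6, 4, 6); releases (0, 1, 2), pool now (6, 5, 8)
  P8: need (5, 4, 2) fits (6, 5, 8); releases (0, 0, 1), pool now (6, 5, 9)
  P3: need (5, 1, 4) fits (6, 5, 9); releases (1, 2, 1), pool now (7, 7, 10)
  P9: need (0, 1, 2) fits (7, 7, 10); releases (2, 0, 0), pool now (9, 7, 10)


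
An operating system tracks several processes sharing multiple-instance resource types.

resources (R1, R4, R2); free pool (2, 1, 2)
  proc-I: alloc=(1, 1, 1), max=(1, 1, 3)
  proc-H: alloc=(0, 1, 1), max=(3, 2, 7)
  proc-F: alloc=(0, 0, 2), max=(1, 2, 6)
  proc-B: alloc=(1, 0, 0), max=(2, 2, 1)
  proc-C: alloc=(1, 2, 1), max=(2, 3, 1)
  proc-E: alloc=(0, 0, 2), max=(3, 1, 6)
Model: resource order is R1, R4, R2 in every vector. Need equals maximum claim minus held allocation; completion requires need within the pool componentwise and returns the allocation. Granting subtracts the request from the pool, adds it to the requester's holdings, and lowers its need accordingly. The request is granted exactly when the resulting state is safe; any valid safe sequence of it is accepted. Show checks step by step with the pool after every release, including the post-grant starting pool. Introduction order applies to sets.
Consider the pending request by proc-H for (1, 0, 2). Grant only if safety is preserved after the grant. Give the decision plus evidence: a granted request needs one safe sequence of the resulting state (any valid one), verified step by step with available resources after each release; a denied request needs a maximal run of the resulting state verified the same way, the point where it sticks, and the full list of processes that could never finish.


DENY: after the grant no complete ordering would exist.
Key observation: proc-C, proc-B can finish, but then (3, 3, 1) is all there is, and the blocked group's R2 demands exceed it.
On the post-grant state, proc-C, proc-B is a maximal run — nothing extends it. Walking it through:
  pool = (1, 1, 0)
  proc-C needs (1, 1, 0) <= (1, 1, 0) -> finishes; pool += (1, 2, 1) = (2, 3, 1)
  proc-B needs (1, 2, 1) <= (2, 3, 1) -> finishes; pool += (1, 0, 0) = (3, 3, 1)
  proc-I still needs (0, 0, 2) but only (3, 3, 1) is free — short on R2
  proc-H still needs (2, 1, 4) but only (3, 3, 1) is free — short on R2
  proc-F still needs (1, 2, 4) but only (3, 3, 1) is free — short on R2
  proc-E still needs (3, 1, 4) but only (3, 3, 1) is free — short on R2
Processes that could never finish after the grant: proc-I, proc-H, proc-F and proc-E.
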